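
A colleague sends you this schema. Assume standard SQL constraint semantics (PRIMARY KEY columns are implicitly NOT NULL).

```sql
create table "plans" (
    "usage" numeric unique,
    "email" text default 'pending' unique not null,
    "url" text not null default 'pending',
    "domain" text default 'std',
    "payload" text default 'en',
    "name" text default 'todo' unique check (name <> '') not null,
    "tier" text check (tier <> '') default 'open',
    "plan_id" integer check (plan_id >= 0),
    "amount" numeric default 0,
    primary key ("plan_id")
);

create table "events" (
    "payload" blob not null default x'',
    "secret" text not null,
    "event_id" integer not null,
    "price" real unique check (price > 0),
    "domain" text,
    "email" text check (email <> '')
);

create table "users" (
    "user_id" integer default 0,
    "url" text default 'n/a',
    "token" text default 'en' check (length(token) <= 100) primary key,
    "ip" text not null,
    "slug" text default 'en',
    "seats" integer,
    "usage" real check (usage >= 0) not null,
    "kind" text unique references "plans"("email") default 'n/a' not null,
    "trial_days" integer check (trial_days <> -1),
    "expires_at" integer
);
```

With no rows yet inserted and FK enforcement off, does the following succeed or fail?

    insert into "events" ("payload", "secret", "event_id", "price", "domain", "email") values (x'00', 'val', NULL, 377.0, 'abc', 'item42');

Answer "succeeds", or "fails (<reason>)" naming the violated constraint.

fails (NOT NULL on event_id)

event_id is explicitly set to NULL, but event_id is declared NOT NULL.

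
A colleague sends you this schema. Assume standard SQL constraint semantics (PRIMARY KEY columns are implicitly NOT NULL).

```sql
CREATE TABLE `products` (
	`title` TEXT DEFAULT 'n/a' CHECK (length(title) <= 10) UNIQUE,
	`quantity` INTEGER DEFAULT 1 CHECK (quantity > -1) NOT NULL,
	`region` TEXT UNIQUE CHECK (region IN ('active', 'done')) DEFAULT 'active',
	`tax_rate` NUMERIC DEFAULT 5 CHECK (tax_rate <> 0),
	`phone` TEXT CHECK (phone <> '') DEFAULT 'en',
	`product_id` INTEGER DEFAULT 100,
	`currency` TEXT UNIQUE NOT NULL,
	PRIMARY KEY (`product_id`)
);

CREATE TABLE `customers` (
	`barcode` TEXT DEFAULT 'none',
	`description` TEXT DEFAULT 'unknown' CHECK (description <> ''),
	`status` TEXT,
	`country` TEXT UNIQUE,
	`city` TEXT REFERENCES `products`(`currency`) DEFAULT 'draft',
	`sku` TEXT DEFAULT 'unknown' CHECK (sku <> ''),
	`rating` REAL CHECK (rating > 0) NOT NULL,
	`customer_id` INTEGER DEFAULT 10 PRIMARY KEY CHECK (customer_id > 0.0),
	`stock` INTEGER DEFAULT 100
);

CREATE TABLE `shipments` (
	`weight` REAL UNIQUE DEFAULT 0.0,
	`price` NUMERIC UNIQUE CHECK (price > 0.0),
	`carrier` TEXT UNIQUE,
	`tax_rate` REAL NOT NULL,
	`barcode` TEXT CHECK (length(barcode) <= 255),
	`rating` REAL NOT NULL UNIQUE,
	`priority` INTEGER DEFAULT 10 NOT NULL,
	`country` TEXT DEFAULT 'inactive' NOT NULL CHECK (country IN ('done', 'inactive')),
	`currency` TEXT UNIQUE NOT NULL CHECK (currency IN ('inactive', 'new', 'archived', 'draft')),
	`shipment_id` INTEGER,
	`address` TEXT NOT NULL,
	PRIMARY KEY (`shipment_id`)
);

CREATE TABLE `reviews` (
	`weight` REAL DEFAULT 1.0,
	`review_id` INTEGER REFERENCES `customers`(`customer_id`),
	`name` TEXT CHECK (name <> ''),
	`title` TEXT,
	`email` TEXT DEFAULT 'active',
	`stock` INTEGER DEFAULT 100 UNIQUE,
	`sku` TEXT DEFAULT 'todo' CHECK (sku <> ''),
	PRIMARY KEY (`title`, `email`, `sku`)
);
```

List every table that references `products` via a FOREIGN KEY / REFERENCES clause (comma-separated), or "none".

customers

- customers.city references products(currency).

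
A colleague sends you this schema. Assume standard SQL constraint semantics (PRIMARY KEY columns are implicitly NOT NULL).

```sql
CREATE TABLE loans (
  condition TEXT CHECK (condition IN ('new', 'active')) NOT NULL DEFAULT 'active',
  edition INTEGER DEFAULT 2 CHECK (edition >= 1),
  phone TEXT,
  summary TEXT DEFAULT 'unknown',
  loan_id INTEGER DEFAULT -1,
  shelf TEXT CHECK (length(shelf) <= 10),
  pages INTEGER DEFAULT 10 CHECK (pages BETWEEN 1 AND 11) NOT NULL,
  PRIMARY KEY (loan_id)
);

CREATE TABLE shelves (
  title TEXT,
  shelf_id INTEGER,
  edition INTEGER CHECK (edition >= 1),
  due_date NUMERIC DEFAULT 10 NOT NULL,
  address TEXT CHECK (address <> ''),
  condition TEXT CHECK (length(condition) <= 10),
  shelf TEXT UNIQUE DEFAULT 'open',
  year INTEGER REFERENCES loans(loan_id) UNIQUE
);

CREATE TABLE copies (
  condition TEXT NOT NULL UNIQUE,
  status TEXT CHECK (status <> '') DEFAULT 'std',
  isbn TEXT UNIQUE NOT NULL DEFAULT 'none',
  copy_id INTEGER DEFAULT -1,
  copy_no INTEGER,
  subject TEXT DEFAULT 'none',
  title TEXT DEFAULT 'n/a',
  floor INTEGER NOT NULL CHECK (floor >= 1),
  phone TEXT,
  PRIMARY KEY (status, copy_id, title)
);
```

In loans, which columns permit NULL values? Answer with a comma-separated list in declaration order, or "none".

- condition: declared NOT NULL → not nullable.
- edition: CHECK does not forbid NULL (a CHECK constraint passes when its expression is NULL) → nullable.
- phone: no NOT NULL constraint applies → nullable.
- summary: DEFAULT only fills an omitted column; an explicit NULL is still allowed → nullable.
- loan_id: part of the PRIMARY KEY, which implies NOT NULL → not nullable.
- shelf: CHECK does not forbid NULL (a CHECK constraint passes when its expression is NULL) → nullable.
- pages: declared NOT NULL → not nullable.

edition, phone, summary, shelf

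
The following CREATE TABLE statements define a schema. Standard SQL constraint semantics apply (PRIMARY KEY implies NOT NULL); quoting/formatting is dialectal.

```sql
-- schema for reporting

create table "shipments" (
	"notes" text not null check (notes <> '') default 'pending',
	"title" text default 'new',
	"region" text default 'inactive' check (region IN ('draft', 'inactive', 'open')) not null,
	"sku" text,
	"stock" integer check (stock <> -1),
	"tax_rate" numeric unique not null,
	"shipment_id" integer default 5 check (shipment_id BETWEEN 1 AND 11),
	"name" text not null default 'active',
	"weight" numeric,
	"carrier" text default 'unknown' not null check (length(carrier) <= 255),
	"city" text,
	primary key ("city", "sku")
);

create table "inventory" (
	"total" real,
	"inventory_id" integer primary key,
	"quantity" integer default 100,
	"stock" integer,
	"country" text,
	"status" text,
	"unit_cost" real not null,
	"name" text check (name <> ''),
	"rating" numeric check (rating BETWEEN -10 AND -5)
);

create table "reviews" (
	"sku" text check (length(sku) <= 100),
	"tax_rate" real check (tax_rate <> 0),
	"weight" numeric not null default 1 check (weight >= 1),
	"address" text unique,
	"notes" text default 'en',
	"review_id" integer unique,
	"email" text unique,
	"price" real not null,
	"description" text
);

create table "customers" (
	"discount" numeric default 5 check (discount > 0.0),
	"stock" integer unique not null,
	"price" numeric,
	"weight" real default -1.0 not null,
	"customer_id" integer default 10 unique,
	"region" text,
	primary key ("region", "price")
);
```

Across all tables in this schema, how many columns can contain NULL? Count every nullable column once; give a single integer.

20

shipments: 4 nullable (title, stock, shipment_id, weight — PK (city, sku) and explicit NOT NULL columns excluded).
inventory: 7 nullable (total, quantity, stock, country, status, name, rating — PK (inventory_id) and explicit NOT NULL columns excluded).
reviews: 7 nullable (sku, tax_rate, address, notes, review_id, email, description — PK none and explicit NOT NULL columns excluded).
customers: 2 nullable (discount, customer_id — PK (region, price) and explicit NOT NULL columns excluded).
Total: 4 + 7 + 7 + 2 = 20.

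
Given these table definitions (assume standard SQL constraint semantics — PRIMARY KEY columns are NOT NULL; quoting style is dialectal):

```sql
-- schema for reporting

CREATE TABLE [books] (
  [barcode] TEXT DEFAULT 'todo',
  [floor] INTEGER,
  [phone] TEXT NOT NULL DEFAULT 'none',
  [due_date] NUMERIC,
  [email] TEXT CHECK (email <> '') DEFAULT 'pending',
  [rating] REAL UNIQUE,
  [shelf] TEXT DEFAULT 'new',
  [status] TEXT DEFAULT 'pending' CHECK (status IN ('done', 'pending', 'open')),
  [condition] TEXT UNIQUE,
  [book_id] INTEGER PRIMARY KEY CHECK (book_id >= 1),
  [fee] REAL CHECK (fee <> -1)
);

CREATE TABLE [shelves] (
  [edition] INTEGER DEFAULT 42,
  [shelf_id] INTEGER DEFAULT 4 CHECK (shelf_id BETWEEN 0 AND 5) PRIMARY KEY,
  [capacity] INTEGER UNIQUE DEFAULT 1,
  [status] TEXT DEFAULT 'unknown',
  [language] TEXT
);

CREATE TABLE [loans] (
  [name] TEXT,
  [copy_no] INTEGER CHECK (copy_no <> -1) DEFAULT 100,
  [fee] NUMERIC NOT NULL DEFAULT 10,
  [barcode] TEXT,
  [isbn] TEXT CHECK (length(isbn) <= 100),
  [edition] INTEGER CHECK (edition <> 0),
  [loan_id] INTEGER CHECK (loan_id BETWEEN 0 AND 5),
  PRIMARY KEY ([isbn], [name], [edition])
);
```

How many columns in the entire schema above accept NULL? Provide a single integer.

16

books: 9 nullable (barcode, floor, due_date, email, rating, shelf, status, condition, fee — PK (book_id) and explicit NOT NULL columns excluded).
shelves: 4 nullable (edition, capacity, status, language — PK (shelf_id) and explicit NOT NULL columns excluded).
loans: 3 nullable (copy_no, barcode, loan_id — PK (isbn, name, edition) and explicit NOT NULL columns excluded).
Total: 9 + 4 + 3 = 16.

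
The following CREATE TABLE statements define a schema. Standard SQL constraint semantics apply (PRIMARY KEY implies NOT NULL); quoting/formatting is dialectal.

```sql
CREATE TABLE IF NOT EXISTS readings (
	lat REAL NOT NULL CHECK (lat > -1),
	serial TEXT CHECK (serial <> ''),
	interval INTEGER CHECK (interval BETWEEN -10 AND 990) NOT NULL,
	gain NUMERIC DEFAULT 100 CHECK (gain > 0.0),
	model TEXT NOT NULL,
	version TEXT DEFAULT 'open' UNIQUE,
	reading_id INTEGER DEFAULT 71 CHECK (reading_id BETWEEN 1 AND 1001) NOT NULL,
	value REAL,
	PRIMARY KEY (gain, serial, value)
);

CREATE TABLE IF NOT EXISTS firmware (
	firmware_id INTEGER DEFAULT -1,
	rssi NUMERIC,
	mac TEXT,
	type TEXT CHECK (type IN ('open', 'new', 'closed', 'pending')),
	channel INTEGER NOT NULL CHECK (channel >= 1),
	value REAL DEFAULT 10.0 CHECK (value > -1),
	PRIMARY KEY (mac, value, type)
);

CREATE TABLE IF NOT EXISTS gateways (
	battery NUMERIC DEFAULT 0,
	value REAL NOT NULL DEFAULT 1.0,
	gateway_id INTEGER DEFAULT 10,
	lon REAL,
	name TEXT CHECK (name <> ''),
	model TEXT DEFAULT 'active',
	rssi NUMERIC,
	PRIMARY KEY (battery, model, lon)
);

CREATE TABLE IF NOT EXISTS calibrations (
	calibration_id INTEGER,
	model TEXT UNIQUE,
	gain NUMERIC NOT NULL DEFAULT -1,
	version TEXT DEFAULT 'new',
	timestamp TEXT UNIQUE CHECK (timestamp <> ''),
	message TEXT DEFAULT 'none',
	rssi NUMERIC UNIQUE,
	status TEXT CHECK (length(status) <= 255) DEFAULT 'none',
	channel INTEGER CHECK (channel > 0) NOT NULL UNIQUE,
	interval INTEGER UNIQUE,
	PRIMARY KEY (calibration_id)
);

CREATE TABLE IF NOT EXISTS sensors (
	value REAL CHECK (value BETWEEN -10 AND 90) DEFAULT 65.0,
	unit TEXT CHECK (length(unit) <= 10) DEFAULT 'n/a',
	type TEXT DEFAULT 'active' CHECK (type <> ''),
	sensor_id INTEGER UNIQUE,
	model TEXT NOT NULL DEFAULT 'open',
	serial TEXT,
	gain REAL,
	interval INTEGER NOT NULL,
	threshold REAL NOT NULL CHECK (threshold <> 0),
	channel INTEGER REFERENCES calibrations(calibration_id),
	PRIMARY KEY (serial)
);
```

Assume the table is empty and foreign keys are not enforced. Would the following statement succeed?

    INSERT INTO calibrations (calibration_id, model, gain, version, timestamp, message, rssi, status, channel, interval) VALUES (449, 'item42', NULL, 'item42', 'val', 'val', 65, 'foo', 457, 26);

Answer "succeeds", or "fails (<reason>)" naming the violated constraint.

fails (NOT NULL on gain)

gain is explicitly set to NULL, but gain is declared NOT NULL.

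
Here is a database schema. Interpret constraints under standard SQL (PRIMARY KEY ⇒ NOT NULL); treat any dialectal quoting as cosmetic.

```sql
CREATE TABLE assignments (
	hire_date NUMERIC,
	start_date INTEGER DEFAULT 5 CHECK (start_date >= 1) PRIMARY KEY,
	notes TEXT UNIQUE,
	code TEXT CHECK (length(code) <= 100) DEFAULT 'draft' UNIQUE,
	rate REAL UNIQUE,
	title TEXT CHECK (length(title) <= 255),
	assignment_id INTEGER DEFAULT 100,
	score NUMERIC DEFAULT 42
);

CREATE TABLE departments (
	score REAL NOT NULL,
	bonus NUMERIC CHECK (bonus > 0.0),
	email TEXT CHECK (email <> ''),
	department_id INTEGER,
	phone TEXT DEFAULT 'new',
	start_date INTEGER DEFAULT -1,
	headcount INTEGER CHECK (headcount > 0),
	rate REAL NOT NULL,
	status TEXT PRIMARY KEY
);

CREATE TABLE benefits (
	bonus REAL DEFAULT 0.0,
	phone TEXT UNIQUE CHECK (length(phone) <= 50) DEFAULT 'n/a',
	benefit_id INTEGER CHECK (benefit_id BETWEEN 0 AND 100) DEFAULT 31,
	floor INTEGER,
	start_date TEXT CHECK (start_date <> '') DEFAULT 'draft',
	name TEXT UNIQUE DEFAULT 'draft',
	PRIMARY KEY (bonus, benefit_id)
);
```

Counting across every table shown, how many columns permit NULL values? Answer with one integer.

assignments: 7 nullable (hire_date, notes, code, rate, title, assignment_id, score — PK (start_date) and explicit NOT NULL columns excluded).
departments: 6 nullable (bonus, email, department_id, phone, start_date, headcount — PK (status) and explicit NOT NULL columns excluded).
benefits: 4 nullable (phone, floor, start_date, name — PK (bonus, benefit_id) and explicit NOT NULL columns excluded).
Total: 7 + 6 + 4 = 17.

17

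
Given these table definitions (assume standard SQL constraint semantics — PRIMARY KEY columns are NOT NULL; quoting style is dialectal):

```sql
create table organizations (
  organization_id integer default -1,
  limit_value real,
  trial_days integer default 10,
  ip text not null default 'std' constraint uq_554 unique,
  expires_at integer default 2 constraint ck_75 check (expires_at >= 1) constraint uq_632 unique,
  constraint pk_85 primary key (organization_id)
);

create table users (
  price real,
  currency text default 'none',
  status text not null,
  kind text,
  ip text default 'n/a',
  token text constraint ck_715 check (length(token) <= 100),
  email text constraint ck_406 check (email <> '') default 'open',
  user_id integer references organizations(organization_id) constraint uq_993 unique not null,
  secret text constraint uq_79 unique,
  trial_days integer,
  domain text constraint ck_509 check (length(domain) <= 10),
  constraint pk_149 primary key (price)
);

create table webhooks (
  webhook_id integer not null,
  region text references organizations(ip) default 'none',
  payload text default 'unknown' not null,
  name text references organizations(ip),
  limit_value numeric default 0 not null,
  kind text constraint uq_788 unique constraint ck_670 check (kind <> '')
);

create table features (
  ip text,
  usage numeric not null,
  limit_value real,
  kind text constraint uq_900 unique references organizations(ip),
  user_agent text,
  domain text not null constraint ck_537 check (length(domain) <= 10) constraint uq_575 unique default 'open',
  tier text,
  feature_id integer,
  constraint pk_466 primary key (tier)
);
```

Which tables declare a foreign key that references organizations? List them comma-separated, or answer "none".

- users.user_id references organizations(organization_id).
- webhooks.region references organizations(ip).
- webhooks.name references organizations(ip).
- features.kind references organizations(ip).

users, webhooks, features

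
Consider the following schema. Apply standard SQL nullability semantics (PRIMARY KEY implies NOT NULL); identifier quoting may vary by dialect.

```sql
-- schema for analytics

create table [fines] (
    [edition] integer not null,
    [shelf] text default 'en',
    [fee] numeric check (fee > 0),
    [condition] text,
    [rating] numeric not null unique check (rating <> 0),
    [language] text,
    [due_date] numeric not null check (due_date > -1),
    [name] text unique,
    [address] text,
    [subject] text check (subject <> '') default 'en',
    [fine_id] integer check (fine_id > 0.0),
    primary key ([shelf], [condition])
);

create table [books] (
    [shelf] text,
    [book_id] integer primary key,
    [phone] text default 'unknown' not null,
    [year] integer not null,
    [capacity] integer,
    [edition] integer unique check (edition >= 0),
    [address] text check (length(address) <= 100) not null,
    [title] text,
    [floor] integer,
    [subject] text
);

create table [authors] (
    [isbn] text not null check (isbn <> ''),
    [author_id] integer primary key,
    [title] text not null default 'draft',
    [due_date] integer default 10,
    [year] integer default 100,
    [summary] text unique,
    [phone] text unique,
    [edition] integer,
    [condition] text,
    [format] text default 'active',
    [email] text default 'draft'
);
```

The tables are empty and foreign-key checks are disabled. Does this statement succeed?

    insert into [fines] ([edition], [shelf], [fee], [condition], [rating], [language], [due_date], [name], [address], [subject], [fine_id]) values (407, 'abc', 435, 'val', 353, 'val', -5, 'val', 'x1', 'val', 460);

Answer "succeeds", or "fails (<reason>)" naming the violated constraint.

The value -5 for due_date violates CHECK (due_date > -1).

fails (CHECK on due_date)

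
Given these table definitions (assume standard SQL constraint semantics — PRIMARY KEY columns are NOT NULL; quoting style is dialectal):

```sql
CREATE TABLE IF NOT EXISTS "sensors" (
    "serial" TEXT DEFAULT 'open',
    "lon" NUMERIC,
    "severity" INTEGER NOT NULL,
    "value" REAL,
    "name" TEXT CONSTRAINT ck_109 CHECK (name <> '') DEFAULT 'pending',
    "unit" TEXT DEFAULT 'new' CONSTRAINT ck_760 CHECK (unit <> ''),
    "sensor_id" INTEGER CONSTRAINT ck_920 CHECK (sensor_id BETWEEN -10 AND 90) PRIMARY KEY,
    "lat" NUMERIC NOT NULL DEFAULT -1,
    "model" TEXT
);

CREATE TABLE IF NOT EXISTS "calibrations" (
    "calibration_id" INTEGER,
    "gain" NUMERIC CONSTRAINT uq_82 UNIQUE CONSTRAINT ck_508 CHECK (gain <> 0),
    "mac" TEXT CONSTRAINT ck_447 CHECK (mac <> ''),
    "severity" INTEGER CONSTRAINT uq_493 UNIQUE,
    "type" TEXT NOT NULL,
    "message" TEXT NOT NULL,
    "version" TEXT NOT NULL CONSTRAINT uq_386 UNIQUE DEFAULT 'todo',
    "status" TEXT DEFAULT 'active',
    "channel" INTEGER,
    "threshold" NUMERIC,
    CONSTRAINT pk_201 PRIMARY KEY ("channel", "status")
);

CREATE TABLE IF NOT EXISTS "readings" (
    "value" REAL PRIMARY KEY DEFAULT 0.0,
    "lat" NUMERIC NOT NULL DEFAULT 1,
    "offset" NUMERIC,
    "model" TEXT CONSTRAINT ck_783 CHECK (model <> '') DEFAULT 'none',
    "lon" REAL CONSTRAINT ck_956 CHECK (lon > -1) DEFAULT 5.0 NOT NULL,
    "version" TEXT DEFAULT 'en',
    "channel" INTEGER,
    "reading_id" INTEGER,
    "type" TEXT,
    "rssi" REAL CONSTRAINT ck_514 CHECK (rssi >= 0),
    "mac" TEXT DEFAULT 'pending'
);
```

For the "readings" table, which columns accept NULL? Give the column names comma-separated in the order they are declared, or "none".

offset, model, version, channel, reading_id, type, rssi, mac

- value: part of the PRIMARY KEY, which implies NOT NULL → not nullable.
- lat: declared NOT NULL → not nullable.
- offset: no NOT NULL constraint applies → nullable.
- model: CHECK does not forbid NULL (a CHECK constraint passes when its expression is NULL) → nullable.
- lon: declared NOT NULL → not nullable.
- version: DEFAULT only fills an omitted column; an explicit NULL is still allowed → nullable.
- channel: no NOT NULL constraint applies → nullable.
- reading_id: no NOT NULL constraint applies → nullable.
- type: no NOT NULL constraint applies → nullable.
- rssi: CHECK does not forbid NULL (a CHECK constraint passes when its expression is NULL) → nullable.
- mac: DEFAULT only fills an omitted column; an explicit NULL is still allowed → nullable.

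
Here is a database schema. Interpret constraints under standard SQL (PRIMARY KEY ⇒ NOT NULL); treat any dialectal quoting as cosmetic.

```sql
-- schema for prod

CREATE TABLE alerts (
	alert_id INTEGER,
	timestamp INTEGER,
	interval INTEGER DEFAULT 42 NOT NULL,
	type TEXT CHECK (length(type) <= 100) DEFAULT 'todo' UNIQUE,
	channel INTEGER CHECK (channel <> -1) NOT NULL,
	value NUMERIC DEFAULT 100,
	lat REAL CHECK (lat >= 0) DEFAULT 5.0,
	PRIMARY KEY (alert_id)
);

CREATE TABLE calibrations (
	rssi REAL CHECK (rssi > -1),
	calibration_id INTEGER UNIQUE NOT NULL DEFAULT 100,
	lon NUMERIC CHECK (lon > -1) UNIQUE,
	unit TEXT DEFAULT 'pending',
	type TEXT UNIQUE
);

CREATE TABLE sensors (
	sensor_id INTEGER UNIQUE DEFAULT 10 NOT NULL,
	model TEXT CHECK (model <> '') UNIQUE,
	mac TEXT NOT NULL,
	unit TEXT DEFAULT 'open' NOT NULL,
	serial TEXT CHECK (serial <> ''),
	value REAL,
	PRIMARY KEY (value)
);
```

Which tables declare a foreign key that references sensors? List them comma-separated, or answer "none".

none

No REFERENCES clause anywhere in the schema names sensors.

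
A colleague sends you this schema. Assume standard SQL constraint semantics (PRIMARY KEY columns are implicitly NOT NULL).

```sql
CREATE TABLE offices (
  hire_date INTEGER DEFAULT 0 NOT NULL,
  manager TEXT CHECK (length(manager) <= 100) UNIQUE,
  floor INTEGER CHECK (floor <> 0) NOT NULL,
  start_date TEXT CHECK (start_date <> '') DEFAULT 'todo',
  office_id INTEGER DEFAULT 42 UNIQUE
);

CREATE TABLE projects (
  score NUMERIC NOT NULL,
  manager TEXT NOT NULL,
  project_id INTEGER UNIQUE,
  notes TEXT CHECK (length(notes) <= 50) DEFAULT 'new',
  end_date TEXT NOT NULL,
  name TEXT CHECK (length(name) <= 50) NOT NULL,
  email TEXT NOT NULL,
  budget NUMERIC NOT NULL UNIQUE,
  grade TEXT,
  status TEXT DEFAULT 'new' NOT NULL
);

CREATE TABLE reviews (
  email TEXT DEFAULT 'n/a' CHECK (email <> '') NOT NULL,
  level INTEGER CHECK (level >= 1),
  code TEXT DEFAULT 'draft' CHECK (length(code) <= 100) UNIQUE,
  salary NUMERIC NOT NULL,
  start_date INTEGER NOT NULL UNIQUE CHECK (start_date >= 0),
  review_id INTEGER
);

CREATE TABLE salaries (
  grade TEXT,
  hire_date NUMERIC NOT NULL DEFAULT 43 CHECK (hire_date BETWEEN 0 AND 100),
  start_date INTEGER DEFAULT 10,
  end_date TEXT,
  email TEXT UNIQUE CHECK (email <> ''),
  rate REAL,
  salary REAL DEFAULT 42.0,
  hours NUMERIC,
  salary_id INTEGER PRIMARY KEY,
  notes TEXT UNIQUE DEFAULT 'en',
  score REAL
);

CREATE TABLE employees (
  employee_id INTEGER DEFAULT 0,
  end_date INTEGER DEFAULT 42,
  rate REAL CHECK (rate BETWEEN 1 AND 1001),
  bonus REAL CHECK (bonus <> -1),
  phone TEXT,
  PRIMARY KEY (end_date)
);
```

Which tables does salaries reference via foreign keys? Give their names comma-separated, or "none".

none

No column in salaries has a REFERENCES clause.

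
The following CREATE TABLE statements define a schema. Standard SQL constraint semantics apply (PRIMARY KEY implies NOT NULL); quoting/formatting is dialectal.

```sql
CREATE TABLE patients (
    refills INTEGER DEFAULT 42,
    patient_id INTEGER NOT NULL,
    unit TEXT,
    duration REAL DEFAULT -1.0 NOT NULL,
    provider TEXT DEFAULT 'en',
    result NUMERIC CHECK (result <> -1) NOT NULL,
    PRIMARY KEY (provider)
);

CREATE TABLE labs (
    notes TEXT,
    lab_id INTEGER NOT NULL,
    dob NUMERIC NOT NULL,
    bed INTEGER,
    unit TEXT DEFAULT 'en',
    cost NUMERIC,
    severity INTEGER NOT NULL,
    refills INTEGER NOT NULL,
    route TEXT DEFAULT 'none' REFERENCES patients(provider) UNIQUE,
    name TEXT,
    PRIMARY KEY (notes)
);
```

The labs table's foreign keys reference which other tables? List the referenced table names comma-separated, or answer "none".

patients

- route REFERENCES patients(provider).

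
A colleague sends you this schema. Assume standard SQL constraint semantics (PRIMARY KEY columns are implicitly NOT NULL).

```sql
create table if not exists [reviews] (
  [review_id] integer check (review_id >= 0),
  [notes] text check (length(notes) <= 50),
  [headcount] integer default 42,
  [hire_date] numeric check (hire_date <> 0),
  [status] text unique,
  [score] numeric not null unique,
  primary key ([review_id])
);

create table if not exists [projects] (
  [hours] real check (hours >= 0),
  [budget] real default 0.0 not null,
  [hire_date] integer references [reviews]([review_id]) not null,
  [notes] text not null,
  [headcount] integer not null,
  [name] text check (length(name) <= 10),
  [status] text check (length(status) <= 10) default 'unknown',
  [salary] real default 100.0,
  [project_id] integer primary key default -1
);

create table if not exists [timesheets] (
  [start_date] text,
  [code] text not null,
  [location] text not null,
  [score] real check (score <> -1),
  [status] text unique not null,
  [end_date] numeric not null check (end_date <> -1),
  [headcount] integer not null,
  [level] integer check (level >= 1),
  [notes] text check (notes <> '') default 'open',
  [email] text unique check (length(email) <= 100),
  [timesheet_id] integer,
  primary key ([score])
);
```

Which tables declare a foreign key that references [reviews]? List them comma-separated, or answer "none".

- projects.hire_date references reviews(review_id).

projects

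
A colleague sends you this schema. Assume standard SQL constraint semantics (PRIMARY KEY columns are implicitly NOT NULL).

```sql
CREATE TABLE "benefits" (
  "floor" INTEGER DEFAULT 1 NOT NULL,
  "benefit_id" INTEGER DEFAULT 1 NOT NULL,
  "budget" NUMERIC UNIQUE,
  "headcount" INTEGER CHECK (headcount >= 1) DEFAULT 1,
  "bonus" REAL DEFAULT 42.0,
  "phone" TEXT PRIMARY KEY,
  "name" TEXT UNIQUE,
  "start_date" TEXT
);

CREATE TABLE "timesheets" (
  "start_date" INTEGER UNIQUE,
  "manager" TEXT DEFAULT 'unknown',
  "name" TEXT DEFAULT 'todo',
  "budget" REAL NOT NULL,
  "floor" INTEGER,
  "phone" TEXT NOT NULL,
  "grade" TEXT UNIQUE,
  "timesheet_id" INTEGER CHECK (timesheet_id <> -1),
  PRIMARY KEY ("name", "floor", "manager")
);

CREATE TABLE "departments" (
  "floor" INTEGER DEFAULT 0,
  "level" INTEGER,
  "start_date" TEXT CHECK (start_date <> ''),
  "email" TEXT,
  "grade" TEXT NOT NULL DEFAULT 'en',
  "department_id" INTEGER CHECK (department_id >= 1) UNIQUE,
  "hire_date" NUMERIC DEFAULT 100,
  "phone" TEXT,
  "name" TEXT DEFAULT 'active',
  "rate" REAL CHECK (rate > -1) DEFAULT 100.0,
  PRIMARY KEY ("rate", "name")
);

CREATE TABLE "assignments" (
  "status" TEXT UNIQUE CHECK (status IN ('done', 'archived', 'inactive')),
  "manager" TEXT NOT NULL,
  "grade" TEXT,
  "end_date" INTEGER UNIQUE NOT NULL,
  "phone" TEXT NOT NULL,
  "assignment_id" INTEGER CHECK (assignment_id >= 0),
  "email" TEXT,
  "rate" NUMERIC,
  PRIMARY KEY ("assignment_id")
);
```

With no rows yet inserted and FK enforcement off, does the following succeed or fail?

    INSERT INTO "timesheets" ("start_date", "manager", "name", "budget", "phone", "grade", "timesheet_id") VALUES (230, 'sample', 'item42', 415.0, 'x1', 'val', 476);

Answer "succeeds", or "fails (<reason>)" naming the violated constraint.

fails (NOT NULL on floor)

floor is omitted from the column list and has no DEFAULT, so it would receive NULL.
But floor is part of the PRIMARY KEY (implied NOT NULL).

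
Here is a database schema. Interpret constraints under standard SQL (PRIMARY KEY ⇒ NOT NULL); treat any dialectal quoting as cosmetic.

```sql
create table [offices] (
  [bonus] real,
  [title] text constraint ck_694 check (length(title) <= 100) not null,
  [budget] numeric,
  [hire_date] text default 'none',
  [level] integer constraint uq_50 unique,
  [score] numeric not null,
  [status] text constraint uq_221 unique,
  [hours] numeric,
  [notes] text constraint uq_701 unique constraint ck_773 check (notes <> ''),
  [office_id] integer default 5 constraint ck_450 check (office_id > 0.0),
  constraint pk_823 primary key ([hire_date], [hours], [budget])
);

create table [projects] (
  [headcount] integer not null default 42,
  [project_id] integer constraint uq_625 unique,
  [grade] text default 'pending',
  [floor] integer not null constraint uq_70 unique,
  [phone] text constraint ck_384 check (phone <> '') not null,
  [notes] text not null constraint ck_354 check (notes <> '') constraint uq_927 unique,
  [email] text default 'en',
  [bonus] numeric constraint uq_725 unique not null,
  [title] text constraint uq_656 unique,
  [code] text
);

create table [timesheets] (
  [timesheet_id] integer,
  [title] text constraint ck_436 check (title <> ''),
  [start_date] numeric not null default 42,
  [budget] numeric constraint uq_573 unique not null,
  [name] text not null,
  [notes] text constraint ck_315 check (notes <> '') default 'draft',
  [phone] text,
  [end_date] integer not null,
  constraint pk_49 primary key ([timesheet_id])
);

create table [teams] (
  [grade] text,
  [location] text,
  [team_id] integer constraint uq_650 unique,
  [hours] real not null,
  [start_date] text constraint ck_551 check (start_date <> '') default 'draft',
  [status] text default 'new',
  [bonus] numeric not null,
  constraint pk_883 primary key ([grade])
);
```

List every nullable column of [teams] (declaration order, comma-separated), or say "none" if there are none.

- grade: part of the PRIMARY KEY, which implies NOT NULL → not nullable.
- location: no NOT NULL constraint applies → nullable.
- team_id: UNIQUE does not imply NOT NULL → nullable.
- hours: declared NOT NULL → not nullable.
- start_date: CHECK does not forbid NULL (a CHECK constraint passes when its expression is NULL) → nullable.
- status: DEFAULT only fills an omitted column; an explicit NULL is still allowed → nullable.
- bonus: declared NOT NULL → not nullable.

location, team_id, start_date, status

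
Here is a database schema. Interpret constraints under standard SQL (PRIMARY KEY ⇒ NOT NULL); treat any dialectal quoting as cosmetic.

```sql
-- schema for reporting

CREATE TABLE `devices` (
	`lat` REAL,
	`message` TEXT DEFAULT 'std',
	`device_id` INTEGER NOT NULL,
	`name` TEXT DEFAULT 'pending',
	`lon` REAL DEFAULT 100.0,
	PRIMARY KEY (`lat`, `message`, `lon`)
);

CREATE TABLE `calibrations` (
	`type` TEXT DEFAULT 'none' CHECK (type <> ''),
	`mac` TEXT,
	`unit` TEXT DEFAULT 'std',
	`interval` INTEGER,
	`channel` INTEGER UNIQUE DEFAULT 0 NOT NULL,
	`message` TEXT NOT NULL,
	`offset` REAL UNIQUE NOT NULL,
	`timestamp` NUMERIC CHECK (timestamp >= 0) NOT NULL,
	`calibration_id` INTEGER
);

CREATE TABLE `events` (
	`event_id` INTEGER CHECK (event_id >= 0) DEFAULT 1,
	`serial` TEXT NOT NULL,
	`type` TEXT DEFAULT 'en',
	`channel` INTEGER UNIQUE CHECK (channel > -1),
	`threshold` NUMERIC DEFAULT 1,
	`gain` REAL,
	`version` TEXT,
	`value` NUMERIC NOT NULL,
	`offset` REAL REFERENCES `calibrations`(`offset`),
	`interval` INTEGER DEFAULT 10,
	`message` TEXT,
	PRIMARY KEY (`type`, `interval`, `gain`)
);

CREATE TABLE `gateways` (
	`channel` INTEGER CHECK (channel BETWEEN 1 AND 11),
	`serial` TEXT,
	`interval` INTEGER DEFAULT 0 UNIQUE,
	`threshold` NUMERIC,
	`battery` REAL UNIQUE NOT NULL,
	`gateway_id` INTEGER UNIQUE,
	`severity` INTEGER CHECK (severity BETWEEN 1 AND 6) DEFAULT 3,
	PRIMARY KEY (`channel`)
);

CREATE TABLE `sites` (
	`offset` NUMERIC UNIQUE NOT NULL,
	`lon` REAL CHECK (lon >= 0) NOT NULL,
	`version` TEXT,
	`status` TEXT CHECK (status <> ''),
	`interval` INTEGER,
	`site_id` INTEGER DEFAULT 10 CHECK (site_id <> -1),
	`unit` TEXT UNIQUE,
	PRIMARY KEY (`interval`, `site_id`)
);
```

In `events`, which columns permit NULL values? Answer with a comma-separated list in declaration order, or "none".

event_id, channel, threshold, version, offset, message

- event_id: CHECK does not forbid NULL (a CHECK constraint passes when its expression is NULL) → nullable.
- serial: declared NOT NULL → not nullable.
- type: part of the PRIMARY KEY, which implies NOT NULL → not nullable.
- channel: CHECK does not forbid NULL (a CHECK constraint passes when its expression is NULL) → nullable.
- threshold: DEFAULT only fills an omitted column; an explicit NULL is still allowed → nullable.
- gain: part of the PRIMARY KEY, which implies NOT NULL → not nullable.
- version: no NOT NULL constraint applies → nullable.
- value: declared NOT NULL → not nullable.
- offset: a foreign key column may be NULL unless separately constrained → nullable.
- interval: part of the PRIMARY KEY, which implies NOT NULL → not nullable.
- message: no NOT NULL constraint applies → nullable.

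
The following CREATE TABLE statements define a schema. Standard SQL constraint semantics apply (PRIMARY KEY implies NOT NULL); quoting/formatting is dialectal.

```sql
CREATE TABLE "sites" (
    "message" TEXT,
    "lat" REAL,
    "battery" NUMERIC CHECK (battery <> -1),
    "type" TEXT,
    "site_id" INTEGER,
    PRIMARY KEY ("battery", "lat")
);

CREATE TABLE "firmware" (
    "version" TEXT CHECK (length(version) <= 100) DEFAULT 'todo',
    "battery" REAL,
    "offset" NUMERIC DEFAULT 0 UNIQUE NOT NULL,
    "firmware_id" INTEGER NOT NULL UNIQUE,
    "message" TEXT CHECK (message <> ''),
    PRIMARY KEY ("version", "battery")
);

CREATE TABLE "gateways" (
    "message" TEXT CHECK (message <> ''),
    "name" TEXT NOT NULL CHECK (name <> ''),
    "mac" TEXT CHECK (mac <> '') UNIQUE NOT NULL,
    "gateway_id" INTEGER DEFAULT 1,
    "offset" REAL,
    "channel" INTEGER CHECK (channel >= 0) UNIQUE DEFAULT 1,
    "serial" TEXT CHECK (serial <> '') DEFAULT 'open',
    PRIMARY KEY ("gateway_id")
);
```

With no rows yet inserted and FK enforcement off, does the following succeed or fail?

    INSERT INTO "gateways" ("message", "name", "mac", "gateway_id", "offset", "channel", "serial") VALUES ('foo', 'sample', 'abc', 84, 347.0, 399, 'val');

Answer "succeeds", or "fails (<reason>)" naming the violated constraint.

NOT NULL columns: gateway_id is supplied; mac is supplied; name is supplied.
CHECK constraints: 'foo' satisfies (message <> ''); 'sample' satisfies (name <> ''); 'abc' satisfies (mac <> ''); 399 satisfies (channel >= 0); 'val' satisfies (serial <> '').
No constraint is violated.

succeeds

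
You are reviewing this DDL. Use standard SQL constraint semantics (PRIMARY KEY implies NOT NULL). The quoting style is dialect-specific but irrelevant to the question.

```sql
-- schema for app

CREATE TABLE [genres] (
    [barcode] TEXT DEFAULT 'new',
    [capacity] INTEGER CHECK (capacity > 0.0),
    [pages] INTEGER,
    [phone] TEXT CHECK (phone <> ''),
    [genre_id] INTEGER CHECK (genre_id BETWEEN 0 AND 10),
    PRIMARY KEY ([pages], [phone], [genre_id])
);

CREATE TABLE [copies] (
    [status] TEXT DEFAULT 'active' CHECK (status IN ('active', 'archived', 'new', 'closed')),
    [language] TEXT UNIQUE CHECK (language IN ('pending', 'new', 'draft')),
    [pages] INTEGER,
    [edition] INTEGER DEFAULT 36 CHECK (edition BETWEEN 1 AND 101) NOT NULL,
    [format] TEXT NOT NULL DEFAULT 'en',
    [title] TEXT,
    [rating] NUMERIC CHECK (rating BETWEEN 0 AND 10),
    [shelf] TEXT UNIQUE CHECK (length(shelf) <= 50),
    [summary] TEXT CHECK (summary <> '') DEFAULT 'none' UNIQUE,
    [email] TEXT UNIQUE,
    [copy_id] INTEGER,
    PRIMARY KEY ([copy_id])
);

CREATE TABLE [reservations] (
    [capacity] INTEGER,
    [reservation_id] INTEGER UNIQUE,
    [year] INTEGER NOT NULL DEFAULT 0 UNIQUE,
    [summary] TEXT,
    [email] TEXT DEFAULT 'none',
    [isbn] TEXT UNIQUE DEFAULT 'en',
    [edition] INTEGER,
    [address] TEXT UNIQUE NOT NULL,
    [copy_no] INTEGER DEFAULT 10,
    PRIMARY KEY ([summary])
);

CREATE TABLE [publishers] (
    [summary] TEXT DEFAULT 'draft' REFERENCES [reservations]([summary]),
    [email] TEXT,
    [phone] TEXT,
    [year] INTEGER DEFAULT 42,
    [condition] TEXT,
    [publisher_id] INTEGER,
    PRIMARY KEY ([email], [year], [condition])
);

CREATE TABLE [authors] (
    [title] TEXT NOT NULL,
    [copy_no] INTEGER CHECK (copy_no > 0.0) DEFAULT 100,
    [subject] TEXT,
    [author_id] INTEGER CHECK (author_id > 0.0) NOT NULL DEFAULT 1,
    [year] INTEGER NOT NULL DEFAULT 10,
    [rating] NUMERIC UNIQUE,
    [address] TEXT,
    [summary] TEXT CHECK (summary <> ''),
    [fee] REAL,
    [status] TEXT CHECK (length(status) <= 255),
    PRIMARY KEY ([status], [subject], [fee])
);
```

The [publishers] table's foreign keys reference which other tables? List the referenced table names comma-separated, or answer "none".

- summary REFERENCES reservations(summary).

reservations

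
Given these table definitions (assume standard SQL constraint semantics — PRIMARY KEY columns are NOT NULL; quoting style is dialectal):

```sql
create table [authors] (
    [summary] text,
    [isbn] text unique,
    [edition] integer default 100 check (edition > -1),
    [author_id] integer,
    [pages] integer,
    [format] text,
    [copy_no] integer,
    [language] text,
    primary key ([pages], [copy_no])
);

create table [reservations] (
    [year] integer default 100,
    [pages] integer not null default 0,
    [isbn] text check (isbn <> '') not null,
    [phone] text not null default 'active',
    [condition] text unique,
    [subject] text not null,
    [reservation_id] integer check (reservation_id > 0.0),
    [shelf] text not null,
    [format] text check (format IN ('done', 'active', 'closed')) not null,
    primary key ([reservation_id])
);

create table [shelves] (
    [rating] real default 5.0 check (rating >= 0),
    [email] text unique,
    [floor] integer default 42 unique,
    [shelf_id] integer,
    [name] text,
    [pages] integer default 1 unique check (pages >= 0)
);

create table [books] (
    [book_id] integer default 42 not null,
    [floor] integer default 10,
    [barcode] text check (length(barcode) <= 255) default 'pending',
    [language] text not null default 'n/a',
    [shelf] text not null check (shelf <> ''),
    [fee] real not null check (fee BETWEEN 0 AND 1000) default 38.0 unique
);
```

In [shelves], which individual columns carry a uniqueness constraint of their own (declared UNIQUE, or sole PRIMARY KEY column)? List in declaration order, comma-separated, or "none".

email, floor, pages

- rating: no UNIQUE or single-column PK constraint.
- email: declared UNIQUE → unique.
- floor: declared UNIQUE → unique.
- shelf_id: no UNIQUE or single-column PK constraint.
- name: no UNIQUE or single-column PK constraint.
- pages: declared UNIQUE → unique.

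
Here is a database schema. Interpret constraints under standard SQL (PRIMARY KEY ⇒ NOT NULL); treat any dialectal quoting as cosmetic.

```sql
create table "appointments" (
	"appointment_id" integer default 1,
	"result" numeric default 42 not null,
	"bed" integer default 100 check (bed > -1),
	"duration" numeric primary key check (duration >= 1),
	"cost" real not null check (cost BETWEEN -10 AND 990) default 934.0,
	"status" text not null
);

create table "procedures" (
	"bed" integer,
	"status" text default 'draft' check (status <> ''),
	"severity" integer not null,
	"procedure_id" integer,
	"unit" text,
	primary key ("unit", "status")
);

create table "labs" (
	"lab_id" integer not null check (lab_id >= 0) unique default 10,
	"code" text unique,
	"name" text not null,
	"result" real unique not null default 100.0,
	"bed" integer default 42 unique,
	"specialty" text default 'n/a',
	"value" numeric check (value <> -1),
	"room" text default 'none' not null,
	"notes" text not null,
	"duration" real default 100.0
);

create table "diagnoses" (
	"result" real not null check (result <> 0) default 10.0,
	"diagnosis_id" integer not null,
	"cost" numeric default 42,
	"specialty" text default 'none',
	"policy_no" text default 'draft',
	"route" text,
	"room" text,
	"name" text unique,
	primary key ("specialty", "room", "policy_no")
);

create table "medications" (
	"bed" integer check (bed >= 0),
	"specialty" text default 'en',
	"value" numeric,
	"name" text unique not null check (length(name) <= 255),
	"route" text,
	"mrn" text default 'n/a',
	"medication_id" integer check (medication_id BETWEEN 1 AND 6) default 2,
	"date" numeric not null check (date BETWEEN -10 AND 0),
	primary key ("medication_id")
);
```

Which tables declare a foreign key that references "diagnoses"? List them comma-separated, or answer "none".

none

No REFERENCES clause anywhere in the schema names diagnoses.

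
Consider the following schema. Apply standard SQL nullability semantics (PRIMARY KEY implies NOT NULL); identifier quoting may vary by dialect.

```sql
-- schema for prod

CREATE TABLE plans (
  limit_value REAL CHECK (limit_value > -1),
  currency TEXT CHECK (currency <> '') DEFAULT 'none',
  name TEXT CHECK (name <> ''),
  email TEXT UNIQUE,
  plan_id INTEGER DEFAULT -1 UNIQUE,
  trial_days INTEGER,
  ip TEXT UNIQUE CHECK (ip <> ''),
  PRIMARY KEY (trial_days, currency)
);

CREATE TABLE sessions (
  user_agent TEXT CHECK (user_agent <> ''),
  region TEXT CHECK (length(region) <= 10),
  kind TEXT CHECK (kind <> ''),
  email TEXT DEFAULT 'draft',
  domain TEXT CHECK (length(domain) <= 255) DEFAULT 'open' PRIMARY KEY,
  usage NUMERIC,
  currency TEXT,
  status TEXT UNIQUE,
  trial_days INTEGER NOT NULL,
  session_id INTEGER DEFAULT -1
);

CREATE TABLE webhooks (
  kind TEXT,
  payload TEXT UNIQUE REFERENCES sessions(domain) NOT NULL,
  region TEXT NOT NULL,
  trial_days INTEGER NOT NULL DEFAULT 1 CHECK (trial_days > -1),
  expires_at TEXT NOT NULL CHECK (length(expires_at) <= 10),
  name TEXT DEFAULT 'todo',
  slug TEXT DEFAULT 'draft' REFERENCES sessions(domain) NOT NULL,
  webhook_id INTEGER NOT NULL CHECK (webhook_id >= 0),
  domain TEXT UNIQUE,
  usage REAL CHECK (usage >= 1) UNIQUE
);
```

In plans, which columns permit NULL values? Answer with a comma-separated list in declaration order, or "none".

limit_value, name, email, plan_id, ip

- limit_value: CHECK does not forbid NULL (a CHECK constraint passes when its expression is NULL) → nullable.
- currency: part of the PRIMARY KEY, which implies NOT NULL → not nullable.
- name: CHECK does not forbid NULL (a CHECK constraint passes when its expression is NULL) → nullable.
- email: UNIQUE does not imply NOT NULL → nullable.
- plan_id: UNIQUE does not imply NOT NULL → nullable.
- trial_days: part of the PRIMARY KEY, which implies NOT NULL → not nullable.
- ip: CHECK does not forbid NULL (a CHECK constraint passes when its expression is NULL) → nullable.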